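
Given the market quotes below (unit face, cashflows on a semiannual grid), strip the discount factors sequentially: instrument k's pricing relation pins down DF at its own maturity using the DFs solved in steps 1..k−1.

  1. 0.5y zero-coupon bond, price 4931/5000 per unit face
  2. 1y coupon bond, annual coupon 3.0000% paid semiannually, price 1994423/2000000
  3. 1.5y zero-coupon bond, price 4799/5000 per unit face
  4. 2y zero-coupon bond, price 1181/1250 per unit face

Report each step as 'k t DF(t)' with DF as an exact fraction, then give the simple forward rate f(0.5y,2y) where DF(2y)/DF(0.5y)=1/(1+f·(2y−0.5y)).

step 1 [0.5y] zero: DF = P = 4931/5000 ≈ 0.986200
step 2 [1y] bond c/2=3/200: DF=(1994423/2000000 − 3/200·(0.986200))/(1+3/200) = 9679/10000 ≈ 0.967900
step 3 [1.5y] zero: DF = P = 4799/5000 ≈ 0.959800
step 4 [2y] zero: DF = P = 1181/1250 ≈ 0.944800

1 1/2 4931/5000
2 1 9679/10000
3 3/2 4799/5000
4 2 1181/1250
f(0.5y,2y) = ((4931/5000)/(1181/1250) − 1)/(3/2) = 69/2362 ≈ 2.9213%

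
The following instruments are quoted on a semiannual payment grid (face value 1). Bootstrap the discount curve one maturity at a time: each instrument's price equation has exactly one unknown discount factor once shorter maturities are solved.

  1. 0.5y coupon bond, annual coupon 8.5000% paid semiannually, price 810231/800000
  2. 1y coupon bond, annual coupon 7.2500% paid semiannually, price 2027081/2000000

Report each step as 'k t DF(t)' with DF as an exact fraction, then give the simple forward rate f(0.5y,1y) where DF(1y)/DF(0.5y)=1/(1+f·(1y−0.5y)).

step 1 [0.5y] bond c/2=17/400: DF=(810231/800000 − 17/400·(0))/(1+17/400) = 1943/2000 ≈ 0.971500
step 2 [1y] bond c/2=29/800: DF=(2027081/2000000 − 29/800·(0.971500))/(1+29/800) = 9441/10000 ≈ 0.944100

1 1/2 1943/2000
2 1 9441/10000
f(0.5y,1y) = ((1943/2000)/(9441/10000) − 1)/(1/2) = 548/9441 ≈ 5.8045%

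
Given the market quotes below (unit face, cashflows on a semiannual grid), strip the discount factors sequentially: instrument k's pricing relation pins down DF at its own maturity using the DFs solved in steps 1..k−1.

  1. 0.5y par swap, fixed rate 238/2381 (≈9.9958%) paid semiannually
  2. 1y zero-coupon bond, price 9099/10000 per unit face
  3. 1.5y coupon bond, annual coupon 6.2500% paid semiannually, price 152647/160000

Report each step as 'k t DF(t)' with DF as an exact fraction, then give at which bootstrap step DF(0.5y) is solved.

step 1 [0.5y] swap r/2=119/2381: DF=(1 − 119/2381·(0))/(1+119/2381) = 2381/2500 ≈ 0.952400
step 2 [1y] zero: DF = P = 9099/10000 ≈ 0.909900
step 3 [1.5y] bond c/2=1/32: DF=(152647/160000 − 1/32·(0.952400+0.909900))/(1+1/32) = 8687/10000 ≈ 0.868700

1 1/2 2381/2500
2 1 9099/10000
3 3/2 8687/10000
DF(0.5y) is solved at step 1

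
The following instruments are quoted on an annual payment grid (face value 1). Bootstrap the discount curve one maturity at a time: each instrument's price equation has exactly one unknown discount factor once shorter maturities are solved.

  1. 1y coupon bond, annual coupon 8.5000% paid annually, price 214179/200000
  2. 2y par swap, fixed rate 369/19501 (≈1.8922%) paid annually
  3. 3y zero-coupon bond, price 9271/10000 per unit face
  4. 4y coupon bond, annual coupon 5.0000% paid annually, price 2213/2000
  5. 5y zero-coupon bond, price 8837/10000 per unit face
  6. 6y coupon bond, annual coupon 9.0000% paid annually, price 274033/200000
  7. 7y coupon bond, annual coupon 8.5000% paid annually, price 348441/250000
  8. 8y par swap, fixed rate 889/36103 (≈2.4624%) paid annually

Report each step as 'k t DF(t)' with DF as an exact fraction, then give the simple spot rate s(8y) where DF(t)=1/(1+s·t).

step 1 [1y] bond c/1=17/200: DF=(214179/200000 − 17/200·(0))/(1+17/200) = 987/1000 ≈ 0.987000
step 2 [2y] swap r/1=369/19501: DF=(1 − 369/19501·(0.987000))/(1+369/19501) = 9631/10000 ≈ 0.963100
step 3 [3y] zero: DF = P = 9271/10000 ≈ 0.927100
step 4 [4y] bond c/1=1/20: DF=(2213/2000 − 1/20·(0.987000+0.963100+0.927100))/(1+1/20) = 573/625 ≈ 0.916800
step 5 [5y] zero: DF = P = 8837/10000 ≈ 0.883700
step 6 [6y] bond c/1=9/100: DF=(274033/200000 − 9/100·(0.987000+0.963100+0.927100+0.916800+0.883700))/(1+9/100) = 2177/2500 ≈ 0.870800
step 7 [7y] bond c/1=17/200: DF=(348441/250000 − 17/200·(0.987000+0.963100+0.927100+0.916800+0.883700+0.870800))/(1+17/200) = 8499/10000 ≈ 0.849900
step 8 [8y] swap r/1=889/36103: DF=(1 − 889/36103·(0.987000+0.963100+0.927100+0.916800+0.883700+0.870800+0.849900))/(1+889/36103) = 4111/5000 ≈ 0.822200

1 1 987/1000
2 2 9631/10000
3 3 9271/10000
4 4 573/625
5 5 8837/10000
6 6 2177/2500
7 7 8499/10000
8 8 4111/5000
s(8y) = (1/(4111/5000) − 1)/(8) = 889/32888 ≈ 2.7031%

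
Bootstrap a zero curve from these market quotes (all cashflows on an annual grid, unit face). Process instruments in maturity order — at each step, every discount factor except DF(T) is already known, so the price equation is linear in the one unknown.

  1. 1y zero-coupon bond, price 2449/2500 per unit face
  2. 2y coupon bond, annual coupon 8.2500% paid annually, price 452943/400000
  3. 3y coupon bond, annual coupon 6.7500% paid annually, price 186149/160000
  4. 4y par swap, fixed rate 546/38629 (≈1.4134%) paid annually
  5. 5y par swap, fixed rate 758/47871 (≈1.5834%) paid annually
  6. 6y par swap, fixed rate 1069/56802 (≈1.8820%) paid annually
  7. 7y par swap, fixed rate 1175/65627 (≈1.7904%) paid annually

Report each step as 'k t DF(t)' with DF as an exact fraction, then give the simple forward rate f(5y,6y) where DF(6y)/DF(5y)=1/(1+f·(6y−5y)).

step 1 [1y] zero: DF = P = 2449/2500 ≈ 0.979600
step 2 [2y] bond c/1=33/400: DF=(452943/400000 − 33/400·(0.979600))/(1+33/400) = 4857/5000 ≈ 0.971400
step 3 [3y] bond c/1=27/400: DF=(186149/160000 − 27/400·(0.979600+0.971400))/(1+27/400) = 1933/2000 ≈ 0.966500
step 4 [4y] swap r/1=546/38629: DF=(1 − 546/38629·(0.979600+0.971400+0.966500))/(1+546/38629) = 4727/5000 ≈ 0.945400
step 5 [5y] swap r/1=758/47871: DF=(1 − 758/47871·(0.979600+0.971400+0.966500+0.945400))/(1+758/47871) = 4621/5000 ≈ 0.924200
step 6 [6y] swap r/1=1069/56802: DF=(1 − 1069/56802·(0.979600+0.971400+0.966500+0.945400+0.924200))/(1+1069/56802) = 8931/10000 ≈ 0.893100
step 7 [7y] swap r/1=1175/65627: DF=(1 − 1175/65627·(0.979600+0.971400+0.966500+0.945400+0.924200+0.893100))/(1+1175/65627) = 353/400 ≈ 0.882500

1 1 2449/2500
2 2 4857/5000
3 3 1933/2000
4 4 4727/5000
5 5 4621/5000
6 6 8931/10000
7 7 353/400
f(5y,6y) = ((4621/5000)/(8931/10000) − 1)/(1) = 311/8931 ≈ 3.4823%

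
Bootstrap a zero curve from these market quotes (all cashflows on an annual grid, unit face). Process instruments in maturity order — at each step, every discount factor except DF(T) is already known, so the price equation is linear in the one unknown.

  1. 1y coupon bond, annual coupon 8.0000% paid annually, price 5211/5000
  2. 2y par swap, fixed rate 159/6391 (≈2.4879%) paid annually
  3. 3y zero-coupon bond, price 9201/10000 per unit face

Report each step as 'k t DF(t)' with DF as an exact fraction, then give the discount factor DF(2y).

step 1 [1y] bond c/1=2/25: DF=(5211/5000 − 2/25·(0))/(1+2/25) = 193/200 ≈ 0.965000
step 2 [2y] swap r/1=159/6391: DF=(1 − 159/6391·(0.965000))/(1+159/6391) = 9523/10000 ≈ 0.952300
step 3 [3y] zero: DF = P = 9201/10000 ≈ 0.920100

1 1 193/200
2 2 9523/10000
3 3 9201/10000
DF(2y) = 9523/10000 ≈ 0.952300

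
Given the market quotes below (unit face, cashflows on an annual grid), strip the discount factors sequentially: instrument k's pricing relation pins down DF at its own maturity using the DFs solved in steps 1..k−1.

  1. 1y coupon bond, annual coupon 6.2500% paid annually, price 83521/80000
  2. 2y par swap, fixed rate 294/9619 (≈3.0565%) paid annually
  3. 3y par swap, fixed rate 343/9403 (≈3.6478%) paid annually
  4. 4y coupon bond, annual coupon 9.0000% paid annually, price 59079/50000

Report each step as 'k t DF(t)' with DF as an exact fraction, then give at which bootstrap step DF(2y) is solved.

step 1 [1y] bond c/1=1/16: DF=(83521/80000 − 1/16·(0))/(1+1/16) = 4913/5000 ≈ 0.982600
step 2 [2y] swap r/1=294/9619: DF=(1 − 294/9619·(0.982600))/(1+294/9619) = 2353/2500 ≈ 0.941200
step 3 [3y] swap r/1=343/9403: DF=(1 − 343/9403·(0.982600+0.941200))/(1+343/9403) = 8971/10000 ≈ 0.897100
step 4 [4y] bond c/1=9/100: DF=(59079/50000 − 9/100·(0.982600+0.941200+0.897100))/(1+9/100) = 8511/10000 ≈ 0.851100

1 1 4913/5000
2 2 2353/2500
3 3 8971/10000
4 4 8511/10000
DF(2y) is solved at step 2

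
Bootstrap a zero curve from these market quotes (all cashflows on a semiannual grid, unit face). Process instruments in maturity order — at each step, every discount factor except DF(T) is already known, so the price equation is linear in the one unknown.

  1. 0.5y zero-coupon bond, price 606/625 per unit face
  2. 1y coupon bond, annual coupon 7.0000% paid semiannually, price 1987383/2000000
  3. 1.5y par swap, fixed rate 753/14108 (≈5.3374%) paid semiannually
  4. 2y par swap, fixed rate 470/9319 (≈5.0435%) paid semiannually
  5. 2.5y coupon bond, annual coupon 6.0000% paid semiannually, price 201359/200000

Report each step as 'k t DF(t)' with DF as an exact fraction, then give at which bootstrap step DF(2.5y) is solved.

step 1 [0.5y] zero: DF = P = 606/625 ≈ 0.969600
step 2 [1y] bond c/2=7/200: DF=(1987383/2000000 − 7/200·(0.969600))/(1+7/200) = 9273/10000 ≈ 0.927300
step 3 [1.5y] swap r/2=753/28216: DF=(1 − 753/28216·(0.969600+0.927300))/(1+753/28216) = 9247/10000 ≈ 0.924700
step 4 [2y] swap r/2=235/9319: DF=(1 − 235/9319·(0.969600+0.927300+0.924700))/(1+235/9319) = 453/500 ≈ 0.906000
step 5 [2.5y] bond c/2=3/100: DF=(201359/200000 − 3/100·(0.969600+0.927300+0.924700+0.906000))/(1+3/100) = 8689/10000 ≈ 0.868900

1 1/2 606/625
2 1 9273/10000
3 3/2 9247/10000
4 2 453/500
5 5/2 8689/10000
DF(2.5y) is solved at step 5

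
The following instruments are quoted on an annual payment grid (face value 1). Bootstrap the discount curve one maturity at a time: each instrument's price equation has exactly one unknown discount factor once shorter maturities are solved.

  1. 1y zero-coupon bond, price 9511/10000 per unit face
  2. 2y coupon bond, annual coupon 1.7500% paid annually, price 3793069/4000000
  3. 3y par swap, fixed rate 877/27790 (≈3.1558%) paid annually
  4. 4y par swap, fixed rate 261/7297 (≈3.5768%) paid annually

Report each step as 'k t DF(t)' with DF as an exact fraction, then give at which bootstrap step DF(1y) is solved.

step 1 [1y] zero: DF = P = 9511/10000 ≈ 0.951100
step 2 [2y] bond c/1=7/400: DF=(3793069/4000000 − 7/400·(0.951100))/(1+7/400) = 2289/2500 ≈ 0.915600
step 3 [3y] swap r/1=877/27790: DF=(1 − 877/27790·(0.951100+0.915600))/(1+877/27790) = 9123/10000 ≈ 0.912300
step 4 [4y] swap r/1=261/7297: DF=(1 − 261/7297·(0.951100+0.915600+0.912300))/(1+261/7297) = 1739/2000 ≈ 0.869500

1 1 9511/10000
2 2 2289/2500
3 3 9123/10000
4 4 1739/2000
DF(1y) is solved at step 1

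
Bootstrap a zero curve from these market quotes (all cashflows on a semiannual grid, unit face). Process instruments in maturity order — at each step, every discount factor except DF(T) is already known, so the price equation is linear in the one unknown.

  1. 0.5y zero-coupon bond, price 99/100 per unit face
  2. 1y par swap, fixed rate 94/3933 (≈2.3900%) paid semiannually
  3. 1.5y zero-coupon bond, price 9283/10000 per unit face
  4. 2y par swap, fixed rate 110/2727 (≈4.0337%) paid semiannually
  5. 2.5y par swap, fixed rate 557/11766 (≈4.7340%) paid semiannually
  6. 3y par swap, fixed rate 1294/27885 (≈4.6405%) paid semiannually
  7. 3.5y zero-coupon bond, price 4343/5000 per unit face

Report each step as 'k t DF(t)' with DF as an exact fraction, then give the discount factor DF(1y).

step 1 [0.5y] zero: DF = P = 99/100 ≈ 0.990000
step 2 [1y] swap r/2=47/3933: DF=(1 − 47/3933·(0.990000))/(1+47/3933) = 1953/2000 ≈ 0.976500
step 3 [1.5y] zero: DF = P = 9283/10000 ≈ 0.928300
step 4 [2y] swap r/2=55/2727: DF=(1 − 55/2727·(0.990000+0.976500+0.928300))/(1+55/2727) = 923/1000 ≈ 0.923000
step 5 [2.5y] swap r/2=557/23532: DF=(1 − 557/23532·(0.990000+0.976500+0.928300+0.923000))/(1+557/23532) = 4443/5000 ≈ 0.888600
step 6 [3y] swap r/2=647/27885: DF=(1 − 647/27885·(0.990000+0.976500+0.928300+0.923000+0.888600))/(1+647/27885) = 4353/5000 ≈ 0.870600
step 7 [3.5y] zero: DF = P = 4343/5000 ≈ 0.868600

1 1/2 99/100
2 1 1953/2000
3 3/2 9283/10000
4 2 923/1000
5 5/2 4443/5000
6 3 4353/5000
7 7/2 4343/5000
DF(1y) = 1953/2000 ≈ 0.976500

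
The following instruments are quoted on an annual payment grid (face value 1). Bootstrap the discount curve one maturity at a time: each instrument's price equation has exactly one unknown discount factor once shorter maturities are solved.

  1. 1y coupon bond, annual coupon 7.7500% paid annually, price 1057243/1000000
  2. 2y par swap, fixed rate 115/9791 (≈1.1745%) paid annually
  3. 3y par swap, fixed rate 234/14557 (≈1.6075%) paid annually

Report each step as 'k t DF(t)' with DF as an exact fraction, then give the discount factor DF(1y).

1 1 2453/2500
2 2 977/1000
3 3 2383/2500
DF(1y) = 2453/2500 ≈ 0.981200

step 1 [1y] bond c/1=31/400: DF=(1057243/1000000 − 31/400·(0))/(1+31/400) = 2453/2500 ≈ 0.981200
step 2 [2y] swap r/1=115/9791: DF=(1 − 115/9791·(0.981200))/(1+115/9791) = 977/1000 ≈ 0.977000
step 3 [3y] swap r/1=234/14557: DF=(1 − 234/14557·(0.981200+0.977000))/(1+234/14557) = 2383/2500 ≈ 0.953200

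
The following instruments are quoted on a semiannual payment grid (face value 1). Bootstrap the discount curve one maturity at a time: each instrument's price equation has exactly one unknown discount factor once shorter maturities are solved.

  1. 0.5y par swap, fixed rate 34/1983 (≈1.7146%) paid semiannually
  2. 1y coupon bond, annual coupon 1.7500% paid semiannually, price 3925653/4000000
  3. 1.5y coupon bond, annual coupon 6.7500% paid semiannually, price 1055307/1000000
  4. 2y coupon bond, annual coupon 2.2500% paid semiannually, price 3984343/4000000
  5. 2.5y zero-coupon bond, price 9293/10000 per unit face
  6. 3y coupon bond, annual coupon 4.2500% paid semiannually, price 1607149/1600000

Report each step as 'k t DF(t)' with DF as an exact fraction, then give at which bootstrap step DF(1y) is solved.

1 1/2 1983/2000
2 1 9643/10000
3 3/2 957/1000
4 2 4763/5000
5 5/2 9293/10000
6 3 4419/5000
DF(1y) is solved at step 2

step 1 [0.5y] swap r/2=17/1983: DF=(1 − 17/1983·(0))/(1+17/1983) = 1983/2000 ≈ 0.991500
step 2 [1y] bond c/2=7/800: DF=(3925653/4000000 − 7/800·(0.991500))/(1+7/800) = 9643/10000 ≈ 0.964300
step 3 [1.5y] bond c/2=27/800: DF=(1055307/1000000 − 27/800·(0.991500+0.964300))/(1+27/800) = 957/1000 ≈ 0.957000
step 4 [2y] bond c/2=9/800: DF=(3984343/4000000 − 9/800·(0.991500+0.964300+0.957000))/(1+9/800) = 4763/5000 ≈ 0.952600
step 5 [2.5y] zero: DF = P = 9293/10000 ≈ 0.929300
step 6 [3y] bond c/2=17/800: DF=(1607149/1600000 − 17/800·(0.991500+0.964300+0.957000+0.952600+0.929300))/(1+17/800) = 4419/5000 ≈ 0.883800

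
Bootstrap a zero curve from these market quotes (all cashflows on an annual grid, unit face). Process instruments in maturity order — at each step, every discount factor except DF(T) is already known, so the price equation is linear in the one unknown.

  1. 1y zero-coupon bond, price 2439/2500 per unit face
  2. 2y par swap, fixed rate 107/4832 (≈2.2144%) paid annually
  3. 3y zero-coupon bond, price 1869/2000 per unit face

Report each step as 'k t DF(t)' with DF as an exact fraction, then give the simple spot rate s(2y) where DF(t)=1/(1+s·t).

1 1 2439/2500
2 2 2393/2500
3 3 1869/2000
s(2y) = (1/(2393/2500) − 1)/(2) = 107/4786 ≈ 2.2357%

step 1 [1y] zero: DF = P = 2439/2500 ≈ 0.975600
step 2 [2y] swap r/1=107/4832: DF=(1 − 107/4832·(0.975600))/(1+107/4832) = 2393/2500 ≈ 0.957200
step 3 [3y] zero: DF = P = 1869/2000 ≈ 0.934500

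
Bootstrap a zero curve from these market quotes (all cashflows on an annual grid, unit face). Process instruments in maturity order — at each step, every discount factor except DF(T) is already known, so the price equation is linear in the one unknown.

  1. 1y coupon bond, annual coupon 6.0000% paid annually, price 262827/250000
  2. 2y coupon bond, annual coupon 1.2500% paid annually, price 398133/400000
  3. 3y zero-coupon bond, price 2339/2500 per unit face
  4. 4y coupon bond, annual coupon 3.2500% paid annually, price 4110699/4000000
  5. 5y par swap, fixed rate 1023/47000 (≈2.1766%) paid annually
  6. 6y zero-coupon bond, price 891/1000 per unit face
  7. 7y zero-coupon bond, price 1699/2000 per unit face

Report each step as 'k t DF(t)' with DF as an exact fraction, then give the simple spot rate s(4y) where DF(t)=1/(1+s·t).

1 1 4959/5000
2 2 2427/2500
3 3 2339/2500
4 4 9041/10000
5 5 8977/10000
6 6 891/1000
7 7 1699/2000
s(4y) = (1/(9041/10000) − 1)/(4) = 959/36164 ≈ 2.6518%

step 1 [1y] bond c/1=3/50: DF=(262827/250000 − 3/50·(0))/(1+3/50) = 4959/5000 ≈ 0.991800
step 2 [2y] bond c/1=1/80: DF=(398133/400000 − 1/80·(0.991800))/(1+1/80) = 2427/2500 ≈ 0.970800
step 3 [3y] zero: DF = P = 2339/2500 ≈ 0.935600
step 4 [4y] bond c/1=13/400: DF=(4110699/4000000 − 13/400·(0.991800+0.970800+0.935600))/(1+13/400) = 9041/10000 ≈ 0.904100
step 5 [5y] swap r/1=1023/47000: DF=(1 − 1023/47000·(0.991800+0.970800+0.935600+0.904100))/(1+1023/47000) = 8977/10000 ≈ 0.897700
step 6 [6y] zero: DF = P = 891/1000 ≈ 0.891000
step 7 [7y] zero: DF = P = 1699/2000 ≈ 0.849500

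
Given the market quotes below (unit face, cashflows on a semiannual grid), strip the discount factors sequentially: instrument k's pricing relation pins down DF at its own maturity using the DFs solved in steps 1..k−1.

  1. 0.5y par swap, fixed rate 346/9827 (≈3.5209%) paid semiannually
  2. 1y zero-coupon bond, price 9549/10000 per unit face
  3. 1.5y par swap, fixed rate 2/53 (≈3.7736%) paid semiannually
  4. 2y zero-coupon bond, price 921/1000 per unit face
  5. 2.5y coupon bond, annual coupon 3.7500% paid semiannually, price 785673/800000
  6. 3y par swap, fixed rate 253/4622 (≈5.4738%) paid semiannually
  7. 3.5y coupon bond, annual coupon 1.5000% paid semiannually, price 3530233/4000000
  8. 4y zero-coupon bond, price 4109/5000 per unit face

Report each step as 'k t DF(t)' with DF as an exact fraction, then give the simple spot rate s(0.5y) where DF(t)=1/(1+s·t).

step 1 [0.5y] swap r/2=173/9827: DF=(1 − 173/9827·(0))/(1+173/9827) = 9827/10000 ≈ 0.982700
step 2 [1y] zero: DF = P = 9549/10000 ≈ 0.954900
step 3 [1.5y] swap r/2=1/53: DF=(1 − 1/53·(0.982700+0.954900))/(1+1/53) = 591/625 ≈ 0.945600
step 4 [2y] zero: DF = P = 921/1000 ≈ 0.921000
step 5 [2.5y] bond c/2=3/160: DF=(785673/800000 − 3/160·(0.982700+0.954900+0.945600+0.921000))/(1+3/160) = 447/500 ≈ 0.894000
step 6 [3y] swap r/2=253/9244: DF=(1 − 253/9244·(0.982700+0.954900+0.945600+0.921000+0.894000))/(1+253/9244) = 4241/5000 ≈ 0.848200
step 7 [3.5y] bond c/2=3/400: DF=(3530233/4000000 − 3/400·(0.982700+0.954900+0.945600+0.921000+0.894000+0.848200))/(1+3/400) = 8347/10000 ≈ 0.834700
step 8 [4y] zero: DF = P = 4109/5000 ≈ 0.821800

1 1/2 9827/10000
2 1 9549/10000
3 3/2 591/625
4 2 921/1000
5 5/2 447/500
6 3 4241/5000
7 7/2 8347/10000
8 4 4109/5000
s(0.5y) = (1/(9827/10000) − 1)/(1/2) = 346/9827 ≈ 3.5209%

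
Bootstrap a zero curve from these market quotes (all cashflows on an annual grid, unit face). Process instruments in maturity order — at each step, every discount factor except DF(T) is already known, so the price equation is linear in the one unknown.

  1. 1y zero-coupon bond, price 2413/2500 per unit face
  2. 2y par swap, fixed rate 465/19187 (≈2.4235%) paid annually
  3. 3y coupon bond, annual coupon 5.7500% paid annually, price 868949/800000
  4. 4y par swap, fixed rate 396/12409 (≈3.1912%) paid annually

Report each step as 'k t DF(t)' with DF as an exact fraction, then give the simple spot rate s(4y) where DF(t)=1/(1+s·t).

1 1 2413/2500
2 2 1907/2000
3 3 2307/2500
4 4 2203/2500
s(4y) = (1/(2203/2500) − 1)/(4) = 297/8812 ≈ 3.3704%

step 1 [1y] zero: DF = P = 2413/2500 ≈ 0.965200
step 2 [2y] swap r/1=465/19187: DF=(1 − 465/19187·(0.965200))/(1+465/19187) = 1907/2000 ≈ 0.953500
step 3 [3y] bond c/1=23/400: DF=(868949/800000 − 23/400·(0.965200+0.953500))/(1+23/400) = 2307/2500 ≈ 0.922800
step 4 [4y] swap r/1=396/12409: DF=(1 − 396/12409·(0.965200+0.953500+0.922800))/(1+396/12409) = 2203/2500 ≈ 0.881200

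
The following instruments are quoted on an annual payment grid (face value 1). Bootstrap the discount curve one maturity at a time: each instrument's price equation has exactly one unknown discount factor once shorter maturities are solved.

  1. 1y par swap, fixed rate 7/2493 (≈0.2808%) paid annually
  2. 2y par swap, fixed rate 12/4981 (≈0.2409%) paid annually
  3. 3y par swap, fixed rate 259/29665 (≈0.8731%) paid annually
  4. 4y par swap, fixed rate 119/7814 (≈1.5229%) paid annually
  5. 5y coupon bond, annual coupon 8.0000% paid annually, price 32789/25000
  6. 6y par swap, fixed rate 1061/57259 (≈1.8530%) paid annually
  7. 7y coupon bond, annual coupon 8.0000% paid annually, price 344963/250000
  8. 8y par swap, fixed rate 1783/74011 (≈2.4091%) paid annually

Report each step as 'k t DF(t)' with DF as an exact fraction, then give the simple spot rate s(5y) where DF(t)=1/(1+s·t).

1 1 2493/2500
2 2 622/625
3 3 9741/10000
4 4 1881/2000
5 5 37/40
6 6 8939/10000
7 7 1707/2000
8 8 8217/10000
s(5y) = (1/(37/40) − 1)/(5) = 3/185 ≈ 1.6216%

step 1 [1y] swap r/1=7/2493: DF=(1 − 7/2493·(0))/(1+7/2493) = 2493/2500 ≈ 0.997200
step 2 [2y] swap r/1=12/4981: DF=(1 − 12/4981·(0.997200))/(1+12/4981) = 622/625 ≈ 0.995200
step 3 [3y] swap r/1=259/29665: DF=(1 − 259/29665·(0.997200+0.995200))/(1+259/29665) = 9741/10000 ≈ 0.974100
step 4 [4y] swap r/1=119/7814: DF=(1 − 119/7814·(0.997200+0.995200+0.974100))/(1+119/7814) = 1881/2000 ≈ 0.940500
step 5 [5y] bond c/1=2/25: DF=(32789/25000 − 2/25·(0.997200+0.995200+0.974100+0.940500))/(1+2/25) = 37/40 ≈ 0.925000
step 6 [6y] swap r/1=1061/57259: DF=(1 − 1061/57259·(0.997200+0.995200+0.974100+0.940500+0.925000))/(1+1061/57259) = 8939/10000 ≈ 0.893900
step 7 [7y] bond c/1=2/25: DF=(344963/250000 − 2/25·(0.997200+0.995200+0.974100+0.940500+0.925000+0.893900))/(1+2/25) = 1707/2000 ≈ 0.853500
step 8 [8y] swap r/1=1783/74011: DF=(1 − 1783/74011·(0.997200+0.995200+0.974100+0.940500+0.925000+0.893900+0.853500))/(1+1783/74011) = 8217/10000 ≈ 0.821700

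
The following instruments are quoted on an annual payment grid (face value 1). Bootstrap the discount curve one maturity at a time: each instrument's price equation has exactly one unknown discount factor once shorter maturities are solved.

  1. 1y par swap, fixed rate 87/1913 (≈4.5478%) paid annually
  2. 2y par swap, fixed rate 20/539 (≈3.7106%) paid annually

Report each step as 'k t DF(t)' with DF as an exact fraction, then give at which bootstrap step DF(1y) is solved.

step 1 [1y] swap r/1=87/1913: DF=(1 − 87/1913·(0))/(1+87/1913) = 1913/2000 ≈ 0.956500
step 2 [2y] swap r/1=20/539: DF=(1 − 20/539·(0.956500))/(1+20/539) = 93/100 ≈ 0.930000

1 1 1913/2000
2 2 93/100
DF(1y) is solved at step 1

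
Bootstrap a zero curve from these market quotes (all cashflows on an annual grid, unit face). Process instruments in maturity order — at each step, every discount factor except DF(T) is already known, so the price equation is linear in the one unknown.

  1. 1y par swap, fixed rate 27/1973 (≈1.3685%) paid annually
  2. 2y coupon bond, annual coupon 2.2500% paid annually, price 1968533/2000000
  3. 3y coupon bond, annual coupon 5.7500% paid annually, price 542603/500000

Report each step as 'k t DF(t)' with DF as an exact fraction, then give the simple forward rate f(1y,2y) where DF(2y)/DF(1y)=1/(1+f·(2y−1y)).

step 1 [1y] swap r/1=27/1973: DF=(1 − 27/1973·(0))/(1+27/1973) = 1973/2000 ≈ 0.986500
step 2 [2y] bond c/1=9/400: DF=(1968533/2000000 − 9/400·(0.986500))/(1+9/400) = 9409/10000 ≈ 0.940900
step 3 [3y] bond c/1=23/400: DF=(542603/500000 − 23/400·(0.986500+0.940900))/(1+23/400) = 4607/5000 ≈ 0.921400

1 1 1973/2000
2 2 9409/10000
3 3 4607/5000
f(1y,2y) = ((1973/2000)/(9409/10000) − 1)/(1) = 456/9409 ≈ 4.8464%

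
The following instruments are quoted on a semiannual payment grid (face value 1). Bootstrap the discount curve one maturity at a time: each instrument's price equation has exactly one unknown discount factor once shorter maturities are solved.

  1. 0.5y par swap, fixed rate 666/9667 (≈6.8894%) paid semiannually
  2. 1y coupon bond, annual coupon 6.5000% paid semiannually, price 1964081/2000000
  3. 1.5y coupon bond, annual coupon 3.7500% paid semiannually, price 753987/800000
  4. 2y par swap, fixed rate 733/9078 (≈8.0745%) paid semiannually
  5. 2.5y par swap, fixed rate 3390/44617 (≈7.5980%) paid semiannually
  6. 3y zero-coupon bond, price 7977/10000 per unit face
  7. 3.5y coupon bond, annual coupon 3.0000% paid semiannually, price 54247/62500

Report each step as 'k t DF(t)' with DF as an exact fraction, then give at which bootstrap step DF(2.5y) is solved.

1 1/2 9667/10000
2 1 9207/10000
3 3/2 1113/1250
4 2 4267/5000
5 5/2 1661/2000
6 3 7977/10000
7 7/2 3887/5000
DF(2.5y) is solved at step 5

step 1 [0.5y] swap r/2=333/9667: DF=(1 − 333/9667·(0))/(1+333/9667) = 9667/10000 ≈ 0.966700
step 2 [1y] bond c/2=13/400: DF=(1964081/2000000 − 13/400·(0.966700))/(1+13/400) = 9207/10000 ≈ 0.920700
step 3 [1.5y] bond c/2=3/160: DF=(753987/800000 − 3/160·(0.966700+0.920700))/(1+3/160) = 1113/1250 ≈ 0.890400
step 4 [2y] swap r/2=733/18156: DF=(1 − 733/18156·(0.966700+0.920700+0.890400))/(1+733/18156) = 4267/5000 ≈ 0.853400
step 5 [2.5y] swap r/2=1695/44617: DF=(1 − 1695/44617·(0.966700+0.920700+0.890400+0.853400))/(1+1695/44617) = 1661/2000 ≈ 0.830500
step 6 [3y] zero: DF = P = 7977/10000 ≈ 0.797700
step 7 [3.5y] bond c/2=3/200: DF=(54247/62500 − 3/200·(0.966700+0.920700+0.890400+0.853400+0.830500+0.797700))/(1+3/200) = 3887/5000 ≈ 0.777400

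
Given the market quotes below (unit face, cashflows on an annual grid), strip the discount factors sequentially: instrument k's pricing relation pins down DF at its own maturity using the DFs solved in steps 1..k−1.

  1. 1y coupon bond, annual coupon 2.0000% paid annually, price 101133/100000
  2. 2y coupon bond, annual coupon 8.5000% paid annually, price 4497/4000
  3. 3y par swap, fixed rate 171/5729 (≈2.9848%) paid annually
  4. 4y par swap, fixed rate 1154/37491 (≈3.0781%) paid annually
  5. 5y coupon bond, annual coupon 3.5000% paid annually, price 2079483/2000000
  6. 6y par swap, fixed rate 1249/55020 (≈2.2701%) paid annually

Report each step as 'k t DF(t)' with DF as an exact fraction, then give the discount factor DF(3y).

step 1 [1y] bond c/1=1/50: DF=(101133/100000 − 1/50·(0))/(1+1/50) = 1983/2000 ≈ 0.991500
step 2 [2y] bond c/1=17/200: DF=(4497/4000 − 17/200·(0.991500))/(1+17/200) = 1917/2000 ≈ 0.958500
step 3 [3y] swap r/1=171/5729: DF=(1 − 171/5729·(0.991500+0.958500))/(1+171/5729) = 1829/2000 ≈ 0.914500
step 4 [4y] swap r/1=1154/37491: DF=(1 − 1154/37491·(0.991500+0.958500+0.914500))/(1+1154/37491) = 4423/5000 ≈ 0.884600
step 5 [5y] bond c/1=7/200: DF=(2079483/2000000 − 7/200·(0.991500+0.958500+0.914500+0.884600))/(1+7/200) = 4389/5000 ≈ 0.877800
step 6 [6y] swap r/1=1249/55020: DF=(1 − 1249/55020·(0.991500+0.958500+0.914500+0.884600+0.877800))/(1+1249/55020) = 8751/10000 ≈ 0.875100

1 1 1983/2000
2 2 1917/2000
3 3 1829/2000
4 4 4423/5000
5 5 4389/5000
6 6 8751/10000
DF(3y) = 1829/2000 ≈ 0.914500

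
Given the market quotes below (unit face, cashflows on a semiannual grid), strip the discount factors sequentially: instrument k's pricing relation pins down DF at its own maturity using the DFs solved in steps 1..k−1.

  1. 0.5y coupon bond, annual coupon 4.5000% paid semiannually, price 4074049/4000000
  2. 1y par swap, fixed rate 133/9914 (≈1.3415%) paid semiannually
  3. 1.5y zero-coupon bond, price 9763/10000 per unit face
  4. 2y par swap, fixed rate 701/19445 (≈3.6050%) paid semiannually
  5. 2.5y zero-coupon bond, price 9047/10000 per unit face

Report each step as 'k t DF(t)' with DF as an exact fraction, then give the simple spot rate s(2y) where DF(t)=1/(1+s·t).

1 1/2 9961/10000
2 1 9867/10000
3 3/2 9763/10000
4 2 9299/10000
5 5/2 9047/10000
s(2y) = (1/(9299/10000) − 1)/(2) = 701/18598 ≈ 3.7692%

step 1 [0.5y] bond c/2=9/400: DF=(4074049/4000000 − 9/400·(0))/(1+9/400) = 9961/10000 ≈ 0.996100
step 2 [1y] swap r/2=133/19828: DF=(1 − 133/19828·(0.996100))/(1+133/19828) = 9867/10000 ≈ 0.986700
step 3 [1.5y] zero: DF = P = 9763/10000 ≈ 0.976300
step 4 [2y] swap r/2=701/38890: DF=(1 − 701/38890·(0.996100+0.986700+0.976300))/(1+701/38890) = 9299/10000 ≈ 0.929900
step 5 [2.5y] zero: DF = P = 9047/10000 ≈ 0.904700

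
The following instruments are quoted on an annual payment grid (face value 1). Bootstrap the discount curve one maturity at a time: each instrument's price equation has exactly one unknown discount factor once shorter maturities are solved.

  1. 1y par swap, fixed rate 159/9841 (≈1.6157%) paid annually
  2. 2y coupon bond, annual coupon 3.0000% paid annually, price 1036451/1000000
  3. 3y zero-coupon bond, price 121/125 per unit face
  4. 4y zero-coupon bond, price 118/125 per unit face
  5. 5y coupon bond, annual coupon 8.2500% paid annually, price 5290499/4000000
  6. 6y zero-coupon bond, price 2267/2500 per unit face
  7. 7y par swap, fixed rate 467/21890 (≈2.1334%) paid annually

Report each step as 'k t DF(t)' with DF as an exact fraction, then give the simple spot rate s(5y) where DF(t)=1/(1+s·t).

1 1 9841/10000
2 2 611/625
3 3 121/125
4 4 118/125
5 5 4633/5000
6 6 2267/2500
7 7 8599/10000
s(5y) = (1/(4633/5000) − 1)/(5) = 367/23165 ≈ 1.5843%

step 1 [1y] swap r/1=159/9841: DF=(1 − 159/9841·(0))/(1+159/9841) = 9841/10000 ≈ 0.984100
step 2 [2y] bond c/1=3/100: DF=(1036451/1000000 − 3/100·(0.984100))/(1+3/100) = 611/625 ≈ 0.977600
step 3 [3y] zero: DF = P = 121/125 ≈ 0.968000
step 4 [4y] zero: DF = P = 118/125 ≈ 0.944000
step 5 [5y] bond c/1=33/400: DF=(5290499/4000000 − 33/400·(0.984100+0.977600+0.968000+0.944000))/(1+33/400) = 4633/5000 ≈ 0.926600
step 6 [6y] zero: DF = P = 2267/2500 ≈ 0.906800
step 7 [7y] swap r/1=467/21890: DF=(1 − 467/21890·(0.984100+0.977600+0.968000+0.944000+0.926600+0.906800))/(1+467/21890) = 8599/10000 ≈ 0.859900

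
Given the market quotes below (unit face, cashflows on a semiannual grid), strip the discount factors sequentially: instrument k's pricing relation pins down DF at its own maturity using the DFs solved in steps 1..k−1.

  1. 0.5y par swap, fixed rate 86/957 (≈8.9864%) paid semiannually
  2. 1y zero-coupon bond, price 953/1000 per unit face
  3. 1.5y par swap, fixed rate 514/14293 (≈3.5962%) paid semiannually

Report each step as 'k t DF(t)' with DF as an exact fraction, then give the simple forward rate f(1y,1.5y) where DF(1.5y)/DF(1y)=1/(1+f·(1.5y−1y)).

1 1/2 957/1000
2 1 953/1000
3 3/2 4743/5000
f(1y,1.5y) = ((953/1000)/(4743/5000) − 1)/(1/2) = 44/4743 ≈ 0.9277%

step 1 [0.5y] swap r/2=43/957: DF=(1 − 43/957·(0))/(1+43/957) = 957/1000 ≈ 0.957000
step 2 [1y] zero: DF = P = 953/1000 ≈ 0.953000
step 3 [1.5y] swap r/2=257/14293: DF=(1 − 257/14293·(0.957000+0.953000))/(1+257/14293) = 4743/5000 ≈ 0.948600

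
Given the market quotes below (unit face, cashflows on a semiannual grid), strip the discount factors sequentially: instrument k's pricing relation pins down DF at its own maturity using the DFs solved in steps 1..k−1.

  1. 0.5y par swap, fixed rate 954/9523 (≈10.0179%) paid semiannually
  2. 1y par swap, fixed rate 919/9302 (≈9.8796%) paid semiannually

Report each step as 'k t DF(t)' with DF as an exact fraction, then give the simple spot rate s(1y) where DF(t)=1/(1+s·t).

1 1/2 9523/10000
2 1 9081/10000
s(1y) = (1/(9081/10000) − 1)/(1) = 919/9081 ≈ 10.1200%

step 1 [0.5y] swap r/2=477/9523: DF=(1 − 477/9523·(0))/(1+477/9523) = 9523/10000 ≈ 0.952300
step 2 [1y] swap r/2=919/18604: DF=(1 − 919/18604·(0.952300))/(1+919/18604) = 9081/10000 ≈ 0.908100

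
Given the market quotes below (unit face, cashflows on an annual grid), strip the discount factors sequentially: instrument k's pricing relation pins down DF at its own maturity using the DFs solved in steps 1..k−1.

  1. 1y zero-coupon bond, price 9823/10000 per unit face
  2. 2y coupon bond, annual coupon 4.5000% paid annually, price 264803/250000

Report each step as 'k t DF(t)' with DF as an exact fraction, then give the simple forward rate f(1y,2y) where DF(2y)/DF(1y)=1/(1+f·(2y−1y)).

step 1 [1y] zero: DF = P = 9823/10000 ≈ 0.982300
step 2 [2y] bond c/1=9/200: DF=(264803/250000 − 9/200·(0.982300))/(1+9/200) = 9713/10000 ≈ 0.971300

1 1 9823/10000
2 2 9713/10000
f(1y,2y) = ((9823/10000)/(9713/10000) − 1)/(1) = 10/883 ≈ 1.1325%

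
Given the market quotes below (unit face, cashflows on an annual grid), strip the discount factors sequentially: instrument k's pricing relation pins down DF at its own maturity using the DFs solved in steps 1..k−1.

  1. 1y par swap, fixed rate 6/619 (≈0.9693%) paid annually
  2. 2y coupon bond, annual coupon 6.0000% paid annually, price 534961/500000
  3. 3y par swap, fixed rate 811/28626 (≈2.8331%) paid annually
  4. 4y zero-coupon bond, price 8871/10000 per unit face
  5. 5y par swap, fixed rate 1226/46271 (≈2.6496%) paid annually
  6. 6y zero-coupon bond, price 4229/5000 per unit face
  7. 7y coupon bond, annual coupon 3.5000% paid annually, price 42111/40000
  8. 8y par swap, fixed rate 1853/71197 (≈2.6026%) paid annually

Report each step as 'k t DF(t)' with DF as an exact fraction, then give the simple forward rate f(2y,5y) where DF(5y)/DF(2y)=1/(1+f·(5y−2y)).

step 1 [1y] swap r/1=6/619: DF=(1 − 6/619·(0))/(1+6/619) = 619/625 ≈ 0.990400
step 2 [2y] bond c/1=3/50: DF=(534961/500000 − 3/50·(0.990400))/(1+3/50) = 9533/10000 ≈ 0.953300
step 3 [3y] swap r/1=811/28626: DF=(1 − 811/28626·(0.990400+0.953300))/(1+811/28626) = 9189/10000 ≈ 0.918900
step 4 [4y] zero: DF = P = 8871/10000 ≈ 0.887100
step 5 [5y] swap r/1=1226/46271: DF=(1 − 1226/46271·(0.990400+0.953300+0.918900+0.887100))/(1+1226/46271) = 4387/5000 ≈ 0.877400
step 6 [6y] zero: DF = P = 4229/5000 ≈ 0.845800
step 7 [7y] bond c/1=7/200: DF=(42111/40000 − 7/200·(0.990400+0.953300+0.918900+0.887100+0.877400+0.845800))/(1+7/200) = 8321/10000 ≈ 0.832100
step 8 [8y] swap r/1=1853/71197: DF=(1 − 1853/71197·(0.990400+0.953300+0.918900+0.887100+0.877400+0.845800+0.832100))/(1+1853/71197) = 8147/10000 ≈ 0.814700

1 1 619/625
2 2 9533/10000
3 3 9189/10000
4 4 8871/10000
5 5 4387/5000
6 6 4229/5000
7 7 8321/10000
8 8 8147/10000
f(2y,5y) = ((9533/10000)/(4387/5000) − 1)/(3) = 253/8774 ≈ 2.8835%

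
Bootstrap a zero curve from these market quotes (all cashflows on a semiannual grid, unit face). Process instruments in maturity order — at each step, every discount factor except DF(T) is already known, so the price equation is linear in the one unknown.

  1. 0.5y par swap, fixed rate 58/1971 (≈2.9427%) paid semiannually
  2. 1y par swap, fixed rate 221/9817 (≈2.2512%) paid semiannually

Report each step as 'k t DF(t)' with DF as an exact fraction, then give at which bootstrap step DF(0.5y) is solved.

step 1 [0.5y] swap r/2=29/1971: DF=(1 − 29/1971·(0))/(1+29/1971) = 1971/2000 ≈ 0.985500
step 2 [1y] swap r/2=221/19634: DF=(1 − 221/19634·(0.985500))/(1+221/19634) = 9779/10000 ≈ 0.977900

1 1/2 1971/2000
2 1 9779/10000
DF(0.5y) is solved at step 1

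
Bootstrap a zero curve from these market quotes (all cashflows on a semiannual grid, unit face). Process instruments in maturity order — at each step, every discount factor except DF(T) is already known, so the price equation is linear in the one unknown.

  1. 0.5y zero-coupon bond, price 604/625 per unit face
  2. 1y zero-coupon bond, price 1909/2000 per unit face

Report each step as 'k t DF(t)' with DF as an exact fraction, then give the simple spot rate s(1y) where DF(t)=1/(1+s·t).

1 1/2 604/625
2 1 1909/2000
s(1y) = (1/(1909/2000) − 1)/(1) = 91/1909 ≈ 4.7669%

step 1 [0.5y] zero: DF = P = 604/625 ≈ 0.966400
step 2 [1y] zero: DF = P = 1909/2000 ≈ 0.954500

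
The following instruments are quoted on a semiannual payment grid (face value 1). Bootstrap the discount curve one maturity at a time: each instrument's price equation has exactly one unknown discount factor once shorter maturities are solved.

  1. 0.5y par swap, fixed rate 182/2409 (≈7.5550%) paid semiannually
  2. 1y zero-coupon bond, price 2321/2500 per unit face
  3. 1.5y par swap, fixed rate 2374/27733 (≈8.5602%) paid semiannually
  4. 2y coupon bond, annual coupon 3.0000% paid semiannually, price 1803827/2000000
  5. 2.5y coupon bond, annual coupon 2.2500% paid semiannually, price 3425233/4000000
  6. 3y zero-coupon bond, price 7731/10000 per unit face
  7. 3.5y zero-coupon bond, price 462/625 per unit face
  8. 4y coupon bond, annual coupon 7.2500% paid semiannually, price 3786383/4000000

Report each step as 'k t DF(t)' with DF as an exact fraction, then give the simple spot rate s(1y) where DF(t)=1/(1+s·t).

1 1/2 2409/2500
2 1 2321/2500
3 3/2 8813/10000
4 2 2119/2500
5 5/2 1613/2000
6 3 7731/10000
7 7/2 462/625
8 4 7057/10000
s(1y) = (1/(2321/2500) − 1)/(1) = 179/2321 ≈ 7.7122%

step 1 [0.5y] swap r/2=91/2409: DF=(1 − 91/2409·(0))/(1+91/2409) = 2409/2500 ≈ 0.963600
step 2 [1y] zero: DF = P = 2321/2500 ≈ 0.928400
step 3 [1.5y] swap r/2=1187/27733: DF=(1 − 1187/27733·(0.963600+0.928400))/(1+1187/27733) = 8813/10000 ≈ 0.881300
step 4 [2y] bond c/2=3/200: DF=(1803827/2000000 − 3/200·(0.963600+0.928400+0.881300))/(1+3/200) = 2119/2500 ≈ 0.847600
step 5 [2.5y] bond c/2=9/800: DF=(3425233/4000000 − 9/800·(0.963600+0.928400+0.881300+0.847600))/(1+9/800) = 1613/2000 ≈ 0.806500
step 6 [3y] zero: DF = P = 7731/10000 ≈ 0.773100
step 7 [3.5y] zero: DF = P = 462/625 ≈ 0.739200
step 8 [4y] bond c/2=29/800: DF=(3786383/4000000 − 29/800·(0.963600+0.928400+0.881300+0.847600+0.806500+0.773100+0.739200))/(1+29/800) = 7057/10000 ≈ 0.705700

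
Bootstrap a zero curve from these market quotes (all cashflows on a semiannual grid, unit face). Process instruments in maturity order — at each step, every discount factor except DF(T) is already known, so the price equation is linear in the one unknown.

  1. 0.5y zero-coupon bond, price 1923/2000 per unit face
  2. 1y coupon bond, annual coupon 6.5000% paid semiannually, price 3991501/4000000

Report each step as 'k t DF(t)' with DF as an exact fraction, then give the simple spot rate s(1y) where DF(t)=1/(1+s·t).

step 1 [0.5y] zero: DF = P = 1923/2000 ≈ 0.961500
step 2 [1y] bond c/2=13/400: DF=(3991501/4000000 − 13/400·(0.961500))/(1+13/400) = 4681/5000 ≈ 0.936200

1 1/2 1923/2000
2 1 4681/5000
s(1y) = (1/(4681/5000) − 1)/(1) = 319/4681 ≈ 6.8148%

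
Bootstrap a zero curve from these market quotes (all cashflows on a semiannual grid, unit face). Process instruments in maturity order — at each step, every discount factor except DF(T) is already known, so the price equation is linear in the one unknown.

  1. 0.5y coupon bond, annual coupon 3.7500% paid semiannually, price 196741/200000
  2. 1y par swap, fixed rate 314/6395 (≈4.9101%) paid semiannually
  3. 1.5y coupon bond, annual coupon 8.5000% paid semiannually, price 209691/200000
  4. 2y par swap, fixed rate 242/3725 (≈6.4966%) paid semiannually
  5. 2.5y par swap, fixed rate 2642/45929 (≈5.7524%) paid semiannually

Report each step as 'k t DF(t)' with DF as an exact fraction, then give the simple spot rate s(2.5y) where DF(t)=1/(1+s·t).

1 1/2 1207/1250
2 1 9529/10000
3 3/2 371/400
4 2 879/1000
5 5/2 8679/10000
s(2.5y) = (1/(8679/10000) − 1)/(5/2) = 2642/43395 ≈ 6.0883%

step 1 [0.5y] bond c/2=3/160: DF=(196741/200000 − 3/160·(0))/(1+3/160) = 1207/1250 ≈ 0.965600
step 2 [1y] swap r/2=157/6395: DF=(1 − 157/6395·(0.965600))/(1+157/6395) = 9529/10000 ≈ 0.952900
step 3 [1.5y] bond c/2=17/400: DF=(209691/200000 − 17/400·(0.965600+0.952900))/(1+17/400) = 371/400 ≈ 0.927500
step 4 [2y] swap r/2=121/3725: DF=(1 − 121/3725·(0.965600+0.952900+0.927500))/(1+121/3725) = 879/1000 ≈ 0.879000
step 5 [2.5y] swap r/2=1321/45929: DF=(1 − 1321/45929·(0.965600+0.952900+0.927500+0.879000))/(1+1321/45929) = 8679/10000 ≈ 0.867900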